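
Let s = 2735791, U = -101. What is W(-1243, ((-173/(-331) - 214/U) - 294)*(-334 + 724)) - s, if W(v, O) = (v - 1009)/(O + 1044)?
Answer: -5148562695212647/1881928383 ≈ -2.7358e+6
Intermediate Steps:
W(v, O) = (-1009 + v)/(1044 + O)
W(-1243, ((-173/(-331) - 214/U) - 294)*(-334 + 724)) - s = (-1009 - 1243)/(1044 + ((-173/(-331) - 214/(-101)) - 294)*(-334 + 724)) - 1*2735791 = -2252/(1044 + ((-173*(-1/331) - 214*(-1/101)) - 294)*390) - 2735791 = -2252/(1044 + ((173/331 + 214/101) - 294)*390) - 2735791 = -2252/(1044 + (88307/33431 - 294)*390) - 2735791 = -2252/(1044 - 9740407/33431*390) - 2735791 = -2252/(1044 - 3798758730/33431) - 2735791 = -2252/(-3763856766/33431) - 2735791 = -33431/3763856766*(-2252) - 2735791 = 37643306/1881928383 - 2735791 = -5148562695212647/1881928383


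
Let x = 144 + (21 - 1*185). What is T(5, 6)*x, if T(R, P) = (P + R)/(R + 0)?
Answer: -44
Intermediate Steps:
T(R, P) = (P + R)/R
x = -20 (x = 144 + (21 - 185) = 144 - 164 = -20)
T(5, 6)*x = ((6 + 5)/5)*(-20) = ((⅕)*11)*(-20) = (11/5)*(-20) = -44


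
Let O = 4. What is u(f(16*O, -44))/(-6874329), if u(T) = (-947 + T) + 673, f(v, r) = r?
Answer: 106/2291443 ≈ 4.6259e-5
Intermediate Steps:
u(T) = -274 + T
u(f(16*O, -44))/(-6874329) = (-274 - 44)/(-6874329) = -318*(-1/6874329) = 106/2291443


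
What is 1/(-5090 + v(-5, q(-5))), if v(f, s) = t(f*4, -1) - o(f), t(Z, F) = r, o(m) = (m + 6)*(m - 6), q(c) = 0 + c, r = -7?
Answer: -1/5086 ≈ -0.00019662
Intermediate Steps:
q(c) = c
o(m) = (-6 + m)*(6 + m) (o(m) = (6 + m)*(-6 + m) = (-6 + m)*(6 + m))
t(Z, F) = -7
v(f, s) = 29 - f² (v(f, s) = -7 - (-36 + f²) = -7 + (36 - f²) = 29 - f²)
1/(-5090 + v(-5, q(-5))) = 1/(-5090 + (29 - 1*(-5)²)) = 1/(-5090 + (29 - 1*25)) = 1/(-5090 + (29 - 25)) = 1/(-5090 + 4) = 1/(-5086) = -1/5086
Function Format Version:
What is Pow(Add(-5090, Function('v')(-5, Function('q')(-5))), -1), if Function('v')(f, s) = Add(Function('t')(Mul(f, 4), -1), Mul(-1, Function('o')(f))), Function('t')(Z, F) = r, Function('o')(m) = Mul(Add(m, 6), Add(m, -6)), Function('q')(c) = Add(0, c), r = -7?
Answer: Rational(-1, 5086) ≈ -0.00019662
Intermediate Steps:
Function('q')(c) = c
Function('o')(m) = Mul(Add(-6, m), Add(6, m)) (Function('o')(m) = Mul(Add(6, m), Add(-6, m)) = Mul(Add(-6, m), Add(6, m)))
Function('t')(Z, F) = -7
Function('v')(f, s) = Add(29, Mul(-1, Pow(f, 2))) (Function('v')(f, s) = Add(-7, Mul(-1, Add(-36, Pow(f, 2)))) = Add(-7, Add(36, Mul(-1, Pow(f, 2)))) = Add(29, Mul(-1, Pow(f, 2))))
Pow(Add(-5090, Function('v')(-5, Function('q')(-5))), -1) = Pow(Add(-5090, Add(29, Mul(-1, Pow(-5, 2)))), -1) = Pow(Add(-5090, Add(29, Mul(-1, 25))), -1) = Pow(Add(-5090, Add(29, -25)), -1) = Pow(Add(-5090, 4), -1) = Pow(-5086, -1) = Rational(-1, 5086)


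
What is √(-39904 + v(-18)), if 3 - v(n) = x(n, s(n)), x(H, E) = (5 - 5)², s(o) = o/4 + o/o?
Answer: I*√39901 ≈ 199.75*I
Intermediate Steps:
s(o) = 1 + o/4 (s(o) = o*(¼) + 1 = o/4 + 1 = 1 + o/4)
x(H, E) = 0 (x(H, E) = 0² = 0)
v(n) = 3 (v(n) = 3 - 1*0 = 3 + 0 = 3)
√(-39904 + v(-18)) = √(-39904 + 3) = √(-39901) = I*√39901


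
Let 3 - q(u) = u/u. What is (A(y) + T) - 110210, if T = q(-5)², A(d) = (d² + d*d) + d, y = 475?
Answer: 341519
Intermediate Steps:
q(u) = 2 (q(u) = 3 - u/u = 3 - 1*1 = 3 - 1 = 2)
A(d) = d + 2*d² (A(d) = (d² + d²) + d = 2*d² + d = d + 2*d²)
T = 4 (T = 2² = 4)
(A(y) + T) - 110210 = (475*(1 + 2*475) + 4) - 110210 = (475*(1 + 950) + 4) - 110210 = (475*951 + 4) - 110210 = (451725 + 4) - 110210 = 451729 - 110210 = 341519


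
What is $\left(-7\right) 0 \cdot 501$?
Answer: $0$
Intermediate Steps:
$\left(-7\right) 0 \cdot 501 = 0 \cdot 501 = 0$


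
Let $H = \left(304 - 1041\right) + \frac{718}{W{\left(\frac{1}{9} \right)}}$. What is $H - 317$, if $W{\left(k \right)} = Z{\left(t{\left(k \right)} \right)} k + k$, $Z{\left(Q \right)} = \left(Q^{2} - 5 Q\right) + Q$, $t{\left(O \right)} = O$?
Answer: $\frac{237469}{23} \approx 10325.0$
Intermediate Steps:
$Z{\left(Q \right)} = Q^{2} - 4 Q$
$W{\left(k \right)} = k + k^{2} \left(-4 + k\right)$ ($W{\left(k \right)} = k \left(-4 + k\right) k + k = k^{2} \left(-4 + k\right) + k = k + k^{2} \left(-4 + k\right)$)
$H = \frac{244760}{23}$ ($H = \left(304 - 1041\right) + \frac{718}{\frac{1}{9} \left(1 + \frac{-4 + \frac{1}{9}}{9}\right)} = -737 + \frac{718}{\frac{1}{9} \left(1 + \frac{-4 + \frac{1}{9}}{9}\right)} = -737 + \frac{718}{\frac{1}{9} \left(1 + \frac{1}{9} \left(- \frac{35}{9}\right)\right)} = -737 + \frac{718}{\frac{1}{9} \left(1 - \frac{35}{81}\right)} = -737 + \frac{718}{\frac{1}{9} \cdot \frac{46}{81}} = -737 + \frac{718}{\frac{46}{729}} = -737 + 718 \cdot \frac{729}{46} = -737 + \frac{261711}{23} = \frac{244760}{23} \approx 10642.0$)
$H - 317 = \frac{244760}{23} - 317 = \frac{237469}{23}$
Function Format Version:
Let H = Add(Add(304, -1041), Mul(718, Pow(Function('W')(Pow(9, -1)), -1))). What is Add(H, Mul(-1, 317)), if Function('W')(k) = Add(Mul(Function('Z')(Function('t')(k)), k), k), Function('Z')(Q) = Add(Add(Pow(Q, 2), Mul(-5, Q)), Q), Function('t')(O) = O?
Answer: Rational(237469, 23) ≈ 10325.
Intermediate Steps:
Function('Z')(Q) = Add(Pow(Q, 2), Mul(-4, Q))
Function('W')(k) = Add(k, Mul(Pow(k, 2), Add(-4, k))) (Function('W')(k) = Add(Mul(Mul(k, Add(-4, k)), k), k) = Add(Mul(Pow(k, 2), Add(-4, k)), k) = Add(k, Mul(Pow(k, 2), Add(-4, k))))
H = Rational(244760, 23) (H = Add(Add(304, -1041), Mul(718, Pow(Mul(Pow(9, -1), Add(1, Mul(Pow(9, -1), Add(-4, Pow(9, -1))))), -1))) = Add(-737, Mul(718, Pow(Mul(Rational(1, 9), Add(1, Mul(Rational(1, 9), Add(-4, Rational(1, 9))))), -1))) = Add(-737, Mul(718, Pow(Mul(Rational(1, 9), Add(1, Mul(Rational(1, 9), Rational(-35, 9)))), -1))) = Add(-737, Mul(718, Pow(Mul(Rational(1, 9), Add(1, Rational(-35, 81))), -1))) = Add(-737, Mul(718, Pow(Mul(Rational(1, 9), Rational(46, 81)), -1))) = Add(-737, Mul(718, Pow(Rational(46, 729), -1))) = Add(-737, Mul(718, Rational(729, 46))) = Add(-737, Rational(261711, 23)) = Rational(244760, 23) ≈ 10642.)
Add(H, Mul(-1, 317)) = Add(Rational(244760, 23), Mul(-1, 317)) = Add(Rational(244760, 23), -317) = Rational(237469, 23)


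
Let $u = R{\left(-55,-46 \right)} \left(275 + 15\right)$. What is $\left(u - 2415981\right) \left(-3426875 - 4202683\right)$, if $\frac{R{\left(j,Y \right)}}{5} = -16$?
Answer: $18609872911998$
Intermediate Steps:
$R{\left(j,Y \right)} = -80$ ($R{\left(j,Y \right)} = 5 \left(-16\right) = -80$)
$u = -23200$ ($u = - 80 \left(275 + 15\right) = \left(-80\right) 290 = -23200$)
$\left(u - 2415981\right) \left(-3426875 - 4202683\right) = \left(-23200 - 2415981\right) \left(-3426875 - 4202683\right) = \left(-2439181\right) \left(-7629558\right) = 18609872911998$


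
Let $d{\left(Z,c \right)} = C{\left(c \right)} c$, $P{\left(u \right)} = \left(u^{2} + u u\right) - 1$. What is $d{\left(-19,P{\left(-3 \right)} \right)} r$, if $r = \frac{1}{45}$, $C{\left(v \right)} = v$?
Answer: $\frac{289}{45} \approx 6.4222$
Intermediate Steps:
$P{\left(u \right)} = -1 + 2 u^{2}$ ($P{\left(u \right)} = \left(u^{2} + u^{2}\right) - 1 = 2 u^{2} - 1 = -1 + 2 u^{2}$)
$d{\left(Z,c \right)} = c^{2}$ ($d{\left(Z,c \right)} = c c = c^{2}$)
$r = \frac{1}{45} \approx 0.022222$
$d{\left(-19,P{\left(-3 \right)} \right)} r = \left(-1 + 2 \left(-3\right)^{2}\right)^{2} \cdot \frac{1}{45} = \left(-1 + 2 \cdot 9\right)^{2} \cdot \frac{1}{45} = \left(-1 + 18\right)^{2} \cdot \frac{1}{45} = 17^{2} \cdot \frac{1}{45} = 289 \cdot \frac{1}{45} = \frac{289}{45}$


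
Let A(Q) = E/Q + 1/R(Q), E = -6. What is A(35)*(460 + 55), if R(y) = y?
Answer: -515/7 ≈ -73.571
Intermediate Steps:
A(Q) = -5/Q (A(Q) = -6/Q + 1/Q = -5/Q)
A(35)*(460 + 55) = (-5/35)*(460 + 55) = -5*1/35*515 = -1/7*515 = -515/7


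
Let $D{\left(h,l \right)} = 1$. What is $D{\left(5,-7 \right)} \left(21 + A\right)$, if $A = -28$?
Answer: $-7$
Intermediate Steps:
$D{\left(5,-7 \right)} \left(21 + A\right) = 1 \left(21 - 28\right) = 1 \left(-7\right) = -7$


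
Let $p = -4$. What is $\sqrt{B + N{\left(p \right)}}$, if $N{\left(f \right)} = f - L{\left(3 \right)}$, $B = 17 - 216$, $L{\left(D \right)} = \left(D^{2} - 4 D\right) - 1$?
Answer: $i \sqrt{199} \approx 14.107 i$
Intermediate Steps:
$L{\left(D \right)} = -1 + D^{2} - 4 D$
$B = -199$ ($B = 17 - 216 = -199$)
$N{\left(f \right)} = 4 + f$ ($N{\left(f \right)} = f - \left(-1 + 3^{2} - 12\right) = f - \left(-1 + 9 - 12\right) = f - -4 = f + 4 = 4 + f$)
$\sqrt{B + N{\left(p \right)}} = \sqrt{-199 + \left(4 - 4\right)} = \sqrt{-199 + 0} = \sqrt{-199} = i \sqrt{199}$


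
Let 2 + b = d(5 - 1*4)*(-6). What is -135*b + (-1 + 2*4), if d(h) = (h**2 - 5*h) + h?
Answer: -2153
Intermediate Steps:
d(h) = h**2 - 4*h
b = 16 (b = -2 + ((5 - 1*4)*(-4 + (5 - 1*4)))*(-6) = -2 + ((5 - 4)*(-4 + (5 - 4)))*(-6) = -2 + (1*(-4 + 1))*(-6) = -2 + (1*(-3))*(-6) = -2 - 3*(-6) = -2 + 18 = 16)
-135*b + (-1 + 2*4) = -135*16 + (-1 + 2*4) = -2160 + (-1 + 8) = -2160 + 7 = -2153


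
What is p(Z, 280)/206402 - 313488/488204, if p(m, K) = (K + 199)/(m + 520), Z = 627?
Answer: -18553971300539/28894731365794 ≈ -0.64212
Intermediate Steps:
p(m, K) = (199 + K)/(520 + m)
p(Z, 280)/206402 - 313488/488204 = ((199 + 280)/(520 + 627))/206402 - 313488/488204 = (479/1147)*(1/206402) - 313488*1/488204 = ((1/1147)*479)*(1/206402) - 78372/122051 = (479/1147)*(1/206402) - 78372/122051 = 479/236743094 - 78372/122051 = -18553971300539/28894731365794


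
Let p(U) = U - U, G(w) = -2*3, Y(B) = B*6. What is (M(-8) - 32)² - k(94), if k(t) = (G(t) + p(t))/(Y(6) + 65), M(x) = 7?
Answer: 63131/101 ≈ 625.06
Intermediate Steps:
Y(B) = 6*B
G(w) = -6
p(U) = 0
k(t) = -6/101 (k(t) = (-6 + 0)/(6*6 + 65) = -6/(36 + 65) = -6/101)
(M(-8) - 32)² - k(94) = (7 - 32)² - 1*(-6/101) = (-25)² + 6/101 = 625 + 6/101 = 63131/101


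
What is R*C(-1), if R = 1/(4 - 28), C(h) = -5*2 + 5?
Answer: 5/24 ≈ 0.20833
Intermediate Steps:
C(h) = -5 (C(h) = -10 + 5 = -5)
R = -1/24 (R = 1/(-24) = -1/24 ≈ -0.041667)
R*C(-1) = -1/24*(-5) = 5/24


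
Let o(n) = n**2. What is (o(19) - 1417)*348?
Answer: -367488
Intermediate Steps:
(o(19) - 1417)*348 = (19**2 - 1417)*348 = (361 - 1417)*348 = -1056*348 = -367488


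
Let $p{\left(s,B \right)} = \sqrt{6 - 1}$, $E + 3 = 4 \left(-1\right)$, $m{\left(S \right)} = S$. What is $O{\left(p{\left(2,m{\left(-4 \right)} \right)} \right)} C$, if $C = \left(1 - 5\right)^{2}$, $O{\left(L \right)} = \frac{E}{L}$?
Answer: $- \frac{112 \sqrt{5}}{5} \approx -50.088$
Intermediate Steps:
$E = -7$ ($E = -3 + 4 \left(-1\right) = -3 - 4 = -7$)
$p{\left(s,B \right)} = \sqrt{5}$
$O{\left(L \right)} = - \frac{7}{L}$
$C = 16$ ($C = \left(-4\right)^{2} = 16$)
$O{\left(p{\left(2,m{\left(-4 \right)} \right)} \right)} C = - \frac{7}{\sqrt{5}} \cdot 16 = - 7 \frac{\sqrt{5}}{5} \cdot 16 = - \frac{7 \sqrt{5}}{5} \cdot 16 = - \frac{112 \sqrt{5}}{5}$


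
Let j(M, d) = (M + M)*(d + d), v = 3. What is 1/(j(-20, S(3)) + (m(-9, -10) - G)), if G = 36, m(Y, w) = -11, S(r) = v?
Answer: -1/287 ≈ -0.0034843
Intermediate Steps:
S(r) = 3
j(M, d) = 4*M*d (j(M, d) = (2*M)*(2*d) = 4*M*d)
1/(j(-20, S(3)) + (m(-9, -10) - G)) = 1/(4*(-20)*3 + (-11 - 1*36)) = 1/(-240 + (-11 - 36)) = 1/(-240 - 47) = 1/(-287) = -1/287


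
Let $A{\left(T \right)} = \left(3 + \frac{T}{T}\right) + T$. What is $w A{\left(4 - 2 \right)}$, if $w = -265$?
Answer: $-1590$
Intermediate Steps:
$A{\left(T \right)} = 4 + T$ ($A{\left(T \right)} = \left(3 + 1\right) + T = 4 + T$)
$w A{\left(4 - 2 \right)} = - 265 \left(4 + \left(4 - 2\right)\right) = - 265 \left(4 + 2\right) = \left(-265\right) 6 = -1590$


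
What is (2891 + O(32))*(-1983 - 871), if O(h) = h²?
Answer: -11173410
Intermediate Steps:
(2891 + O(32))*(-1983 - 871) = (2891 + 32²)*(-1983 - 871) = (2891 + 1024)*(-2854) = 3915*(-2854) = -11173410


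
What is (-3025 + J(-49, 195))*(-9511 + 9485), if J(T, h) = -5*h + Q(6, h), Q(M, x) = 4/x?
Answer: 1559992/15 ≈ 1.0400e+5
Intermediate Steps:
J(T, h) = -5*h + 4/h
(-3025 + J(-49, 195))*(-9511 + 9485) = (-3025 + (-5*195 + 4/195))*(-9511 + 9485) = (-3025 + (-975 + 4*(1/195)))*(-26) = (-3025 + (-975 + 4/195))*(-26) = (-3025 - 190121/195)*(-26) = -779996/195*(-26) = 1559992/15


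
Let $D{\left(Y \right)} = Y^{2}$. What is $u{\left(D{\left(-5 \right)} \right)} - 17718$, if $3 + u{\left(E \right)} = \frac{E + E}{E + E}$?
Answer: $-17720$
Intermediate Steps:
$u{\left(E \right)} = -2$ ($u{\left(E \right)} = -3 + \frac{E + E}{E + E} = -3 + \frac{2 E}{2 E} = -3 + 2 E \frac{1}{2 E} = -3 + 1 = -2$)
$u{\left(D{\left(-5 \right)} \right)} - 17718 = -2 - 17718 = -17720$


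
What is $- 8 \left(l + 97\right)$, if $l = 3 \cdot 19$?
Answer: $-1232$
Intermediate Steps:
$l = 57$
$- 8 \left(l + 97\right) = - 8 \left(57 + 97\right) = \left(-8\right) 154 = -1232$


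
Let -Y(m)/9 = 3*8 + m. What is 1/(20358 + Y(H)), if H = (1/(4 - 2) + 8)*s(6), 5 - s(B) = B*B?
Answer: 2/45027 ≈ 4.4418e-5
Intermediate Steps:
s(B) = 5 - B² (s(B) = 5 - B*B = 5 - B²)
H = -527/2 (H = (1/(4 - 2) + 8)*(5 - 1*6²) = (1/2 + 8)*(5 - 1*36) = (½ + 8)*(5 - 36) = (17/2)*(-31) = -527/2 ≈ -263.50)
Y(m) = -216 - 9*m (Y(m) = -9*(3*8 + m) = -9*(24 + m) = -216 - 9*m)
1/(20358 + Y(H)) = 1/(20358 + (-216 - 9*(-527/2))) = 1/(20358 + (-216 + 4743/2)) = 1/(20358 + 4311/2) = 1/(45027/2) = 2/45027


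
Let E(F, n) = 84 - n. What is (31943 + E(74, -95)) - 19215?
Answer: 12907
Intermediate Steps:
(31943 + E(74, -95)) - 19215 = (31943 + (84 - 1*(-95))) - 19215 = (31943 + (84 + 95)) - 19215 = (31943 + 179) - 19215 = 32122 - 19215 = 12907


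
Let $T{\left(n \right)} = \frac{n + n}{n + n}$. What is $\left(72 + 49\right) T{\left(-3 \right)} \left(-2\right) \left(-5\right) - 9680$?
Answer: $-8470$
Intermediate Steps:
$T{\left(n \right)} = 1$ ($T{\left(n \right)} = \frac{2 n}{2 n} = 2 n \frac{1}{2 n} = 1$)
$\left(72 + 49\right) T{\left(-3 \right)} \left(-2\right) \left(-5\right) - 9680 = \left(72 + 49\right) 1 \left(-2\right) \left(-5\right) - 9680 = 121 \left(\left(-2\right) \left(-5\right)\right) - 9680 = 121 \cdot 10 - 9680 = 1210 - 9680 = -8470$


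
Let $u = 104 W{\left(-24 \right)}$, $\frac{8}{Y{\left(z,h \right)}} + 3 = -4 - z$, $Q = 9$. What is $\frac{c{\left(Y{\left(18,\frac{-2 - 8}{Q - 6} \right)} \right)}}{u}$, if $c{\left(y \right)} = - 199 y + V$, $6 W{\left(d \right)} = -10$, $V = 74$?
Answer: $- \frac{5163}{6500} \approx -0.79431$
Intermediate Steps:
$W{\left(d \right)} = - \frac{5}{3}$ ($W{\left(d \right)} = \frac{1}{6} \left(-10\right) = - \frac{5}{3}$)
$Y{\left(z,h \right)} = \frac{8}{-7 - z}$ ($Y{\left(z,h \right)} = \frac{8}{-3 - \left(4 + z\right)} = \frac{8}{-7 - z}$)
$c{\left(y \right)} = 74 - 199 y$ ($c{\left(y \right)} = - 199 y + 74 = 74 - 199 y$)
$u = - \frac{520}{3}$ ($u = 104 \left(- \frac{5}{3}\right) = - \frac{520}{3} \approx -173.33$)
$\frac{c{\left(Y{\left(18,\frac{-2 - 8}{Q - 6} \right)} \right)}}{u} = \frac{74 - 199 \left(- \frac{8}{7 + 18}\right)}{- \frac{520}{3}} = \left(74 - 199 \left(- \frac{8}{25}\right)\right) \left(- \frac{3}{520}\right) = \left(74 - 199 \left(\left(-8\right) \frac{1}{25}\right)\right) \left(- \frac{3}{520}\right) = \left(74 - - \frac{1592}{25}\right) \left(- \frac{3}{520}\right) = \left(74 + \frac{1592}{25}\right) \left(- \frac{3}{520}\right) = \frac{3442}{25} \left(- \frac{3}{520}\right) = - \frac{5163}{6500}$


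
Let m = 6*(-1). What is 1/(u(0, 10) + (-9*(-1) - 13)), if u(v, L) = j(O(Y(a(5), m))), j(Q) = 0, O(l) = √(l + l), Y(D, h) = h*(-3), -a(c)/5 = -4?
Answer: -¼ ≈ -0.25000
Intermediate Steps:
m = -6
a(c) = 20 (a(c) = -5*(-4) = 20)
Y(D, h) = -3*h
O(l) = √2*√l (O(l) = √(2*l) = √2*√l)
u(v, L) = 0
1/(u(0, 10) + (-9*(-1) - 13)) = 1/(0 + (-9*(-1) - 13)) = 1/(0 + (9 - 13)) = 1/(0 - 4) = 1/(-4) = -¼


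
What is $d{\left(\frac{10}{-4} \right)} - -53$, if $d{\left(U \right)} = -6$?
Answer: $47$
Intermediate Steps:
$d{\left(\frac{10}{-4} \right)} - -53 = -6 - -53 = -6 + 53 = 47$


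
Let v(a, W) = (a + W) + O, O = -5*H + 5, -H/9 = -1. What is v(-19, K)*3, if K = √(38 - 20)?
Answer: -177 + 9*√2 ≈ -164.27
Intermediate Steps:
H = 9 (H = -9*(-1) = 9)
K = 3*√2 (K = √18 = 3*√2 ≈ 4.2426)
O = -40 (O = -5*9 + 5 = -45 + 5 = -40)
v(a, W) = -40 + W + a (v(a, W) = (a + W) - 40 = (W + a) - 40 = -40 + W + a)
v(-19, K)*3 = (-40 + 3*√2 - 19)*3 = (-59 + 3*√2)*3 = -177 + 9*√2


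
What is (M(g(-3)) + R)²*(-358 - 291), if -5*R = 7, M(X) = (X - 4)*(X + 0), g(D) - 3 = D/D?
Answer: -31801/25 ≈ -1272.0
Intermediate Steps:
g(D) = 4 (g(D) = 3 + D/D = 3 + 1 = 4)
M(X) = X*(-4 + X) (M(X) = (-4 + X)*X = X*(-4 + X))
R = -7/5 (R = -⅕*7 = -7/5 ≈ -1.4000)
(M(g(-3)) + R)²*(-358 - 291) = (4*(-4 + 4) - 7/5)²*(-358 - 291) = (4*0 - 7/5)²*(-649) = (0 - 7/5)²*(-649) = (-7/5)²*(-649) = (49/25)*(-649) = -31801/25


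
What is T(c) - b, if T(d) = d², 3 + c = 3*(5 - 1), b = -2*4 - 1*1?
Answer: 90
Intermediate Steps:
b = -9 (b = -8 - 1 = -9)
c = 9 (c = -3 + 3*(5 - 1) = -3 + 3*4 = -3 + 12 = 9)
T(c) - b = 9² - 1*(-9) = 81 + 9 = 90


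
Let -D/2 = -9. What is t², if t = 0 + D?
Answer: 324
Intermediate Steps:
D = 18 (D = -2*(-9) = 18)
t = 18 (t = 0 + 18 = 18)
t² = 18² = 324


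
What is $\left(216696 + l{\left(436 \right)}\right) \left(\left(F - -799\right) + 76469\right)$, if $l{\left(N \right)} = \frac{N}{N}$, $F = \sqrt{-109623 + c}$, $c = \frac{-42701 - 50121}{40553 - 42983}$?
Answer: $16743743796 + \frac{216697 i \sqrt{1997183010}}{135} \approx 1.6744 \cdot 10^{10} + 7.1735 \cdot 10^{7} i$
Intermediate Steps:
$c = \frac{46411}{1215}$ ($c = - \frac{92822}{-2430} = \left(-92822\right) \left(- \frac{1}{2430}\right) = \frac{46411}{1215} \approx 38.198$)
$F = \frac{i \sqrt{1997183010}}{135}$ ($F = \sqrt{-109623 + \frac{46411}{1215}} = \sqrt{- \frac{133145534}{1215}} = \frac{i \sqrt{1997183010}}{135} \approx 331.04 i$)
$l{\left(N \right)} = 1$
$\left(216696 + l{\left(436 \right)}\right) \left(\left(F - -799\right) + 76469\right) = \left(216696 + 1\right) \left(\left(\frac{i \sqrt{1997183010}}{135} - -799\right) + 76469\right) = 216697 \left(\left(\frac{i \sqrt{1997183010}}{135} + 799\right) + 76469\right) = 216697 \left(\left(799 + \frac{i \sqrt{1997183010}}{135}\right) + 76469\right) = 216697 \left(77268 + \frac{i \sqrt{1997183010}}{135}\right) = 16743743796 + \frac{216697 i \sqrt{1997183010}}{135}$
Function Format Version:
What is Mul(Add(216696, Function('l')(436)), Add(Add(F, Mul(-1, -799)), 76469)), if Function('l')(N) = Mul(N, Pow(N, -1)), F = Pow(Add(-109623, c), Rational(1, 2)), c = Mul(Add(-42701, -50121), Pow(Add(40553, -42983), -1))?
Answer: Add(16743743796, Mul(Rational(216697, 135), I, Pow(1997183010, Rational(1, 2)))) ≈ Add(1.6744e+10, Mul(7.1735e+7, I))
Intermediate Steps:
c = Rational(46411, 1215) (c = Mul(-92822, Pow(-2430, -1)) = Mul(-92822, Rational(-1, 2430)) = Rational(46411, 1215) ≈ 38.198)
F = Mul(Rational(1, 135), I, Pow(1997183010, Rational(1, 2))) (F = Pow(Add(-109623, Rational(46411, 1215)), Rational(1, 2)) = Pow(Rational(-133145534, 1215), Rational(1, 2)) = Mul(Rational(1, 135), I, Pow(1997183010, Rational(1, 2))) ≈ Mul(331.04, I))
Function('l')(N) = 1
Mul(Add(216696, Function('l')(436)), Add(Add(F, Mul(-1, -799)), 76469)) = Mul(Add(216696, 1), Add(Add(Mul(Rational(1, 135), I, Pow(1997183010, Rational(1, 2))), Mul(-1, -799)), 76469)) = Mul(216697, Add(Add(Mul(Rational(1, 135), I, Pow(1997183010, Rational(1, 2))), 799), 76469)) = Mul(216697, Add(Add(799, Mul(Rational(1, 135), I, Pow(1997183010, Rational(1, 2)))), 76469)) = Mul(216697, Add(77268, Mul(Rational(1, 135), I, Pow(1997183010, Rational(1, 2))))) = Add(16743743796, Mul(Rational(216697, 135), I, Pow(1997183010, Rational(1, 2))))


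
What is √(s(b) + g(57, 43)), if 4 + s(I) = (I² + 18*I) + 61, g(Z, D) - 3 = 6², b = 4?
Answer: 2*√46 ≈ 13.565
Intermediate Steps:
g(Z, D) = 39 (g(Z, D) = 3 + 6² = 3 + 36 = 39)
s(I) = 57 + I² + 18*I (s(I) = -4 + ((I² + 18*I) + 61) = -4 + (61 + I² + 18*I) = 57 + I² + 18*I)
√(s(b) + g(57, 43)) = √((57 + 4² + 18*4) + 39) = √((57 + 16 + 72) + 39) = √(145 + 39) = √184 = 2*√46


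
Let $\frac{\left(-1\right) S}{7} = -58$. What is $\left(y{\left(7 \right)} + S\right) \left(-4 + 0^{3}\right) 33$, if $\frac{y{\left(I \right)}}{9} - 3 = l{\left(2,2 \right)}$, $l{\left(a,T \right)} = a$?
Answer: $-59532$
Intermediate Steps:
$S = 406$ ($S = \left(-7\right) \left(-58\right) = 406$)
$y{\left(I \right)} = 45$ ($y{\left(I \right)} = 27 + 9 \cdot 2 = 27 + 18 = 45$)
$\left(y{\left(7 \right)} + S\right) \left(-4 + 0^{3}\right) 33 = \left(45 + 406\right) \left(-4 + 0^{3}\right) 33 = 451 \left(-4 + 0\right) 33 = 451 \left(-4\right) 33 = \left(-1804\right) 33 = -59532$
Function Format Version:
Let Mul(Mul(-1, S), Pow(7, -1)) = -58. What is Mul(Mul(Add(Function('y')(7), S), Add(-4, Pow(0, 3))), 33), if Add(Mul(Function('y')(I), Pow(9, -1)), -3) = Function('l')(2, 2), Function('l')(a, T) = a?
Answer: -59532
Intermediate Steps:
S = 406 (S = Mul(-7, -58) = 406)
Function('y')(I) = 45 (Function('y')(I) = Add(27, Mul(9, 2)) = Add(27, 18) = 45)
Mul(Mul(Add(Function('y')(7), S), Add(-4, Pow(0, 3))), 33) = Mul(Mul(Add(45, 406), Add(-4, Pow(0, 3))), 33) = Mul(Mul(451, Add(-4, 0)), 33) = Mul(Mul(451, -4), 33) = Mul(-1804, 33) = -59532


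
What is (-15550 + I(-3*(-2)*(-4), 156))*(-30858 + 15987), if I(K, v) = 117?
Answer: 229504143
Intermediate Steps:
(-15550 + I(-3*(-2)*(-4), 156))*(-30858 + 15987) = (-15550 + 117)*(-30858 + 15987) = -15433*(-14871) = 229504143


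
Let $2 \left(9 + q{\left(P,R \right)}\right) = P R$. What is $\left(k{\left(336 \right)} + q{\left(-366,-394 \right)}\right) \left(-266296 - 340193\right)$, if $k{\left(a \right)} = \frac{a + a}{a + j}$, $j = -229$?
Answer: $- \frac{4678833988647}{107} \approx -4.3727 \cdot 10^{10}$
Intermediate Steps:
$k{\left(a \right)} = \frac{2 a}{-229 + a}$ ($k{\left(a \right)} = \frac{a + a}{a - 229} = \frac{2 a}{-229 + a}$)
$q{\left(P,R \right)} = -9 + \frac{P R}{2}$
$\left(k{\left(336 \right)} + q{\left(-366,-394 \right)}\right) \left(-266296 - 340193\right) = \left(2 \cdot 336 \frac{1}{-229 + 336} - \left(9 + 183 \left(-394\right)\right)\right) \left(-266296 - 340193\right) = \left(2 \cdot 336 \cdot \frac{1}{107} + \left(-9 + 72102\right)\right) \left(-606489\right) = \left(2 \cdot 336 \cdot \frac{1}{107} + 72093\right) \left(-606489\right) = \left(\frac{672}{107} + 72093\right) \left(-606489\right) = \frac{7714623}{107} \left(-606489\right) = - \frac{4678833988647}{107}$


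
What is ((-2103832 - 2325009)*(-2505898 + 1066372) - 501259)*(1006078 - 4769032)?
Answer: -23990454592048308078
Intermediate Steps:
((-2103832 - 2325009)*(-2505898 + 1066372) - 501259)*(1006078 - 4769032) = (-4428841*(-1439526) - 501259)*(-3762954) = (6375431769366 - 501259)*(-3762954) = 6375431268107*(-3762954) = -23990454592048308078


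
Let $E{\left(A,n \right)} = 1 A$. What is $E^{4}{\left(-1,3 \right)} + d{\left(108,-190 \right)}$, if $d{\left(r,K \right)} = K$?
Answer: $-189$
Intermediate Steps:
$E{\left(A,n \right)} = A$
$E^{4}{\left(-1,3 \right)} + d{\left(108,-190 \right)} = \left(-1\right)^{4} - 190 = 1 - 190 = -189$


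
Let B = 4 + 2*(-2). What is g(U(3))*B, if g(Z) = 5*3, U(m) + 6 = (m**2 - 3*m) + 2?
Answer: 0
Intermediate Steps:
U(m) = -4 + m**2 - 3*m (U(m) = -6 + ((m**2 - 3*m) + 2) = -6 + (2 + m**2 - 3*m) = -4 + m**2 - 3*m)
g(Z) = 15
B = 0 (B = 4 - 4 = 0)
g(U(3))*B = 15*0 = 0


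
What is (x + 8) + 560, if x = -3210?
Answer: -2642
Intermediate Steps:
(x + 8) + 560 = (-3210 + 8) + 560 = -3202 + 560 = -2642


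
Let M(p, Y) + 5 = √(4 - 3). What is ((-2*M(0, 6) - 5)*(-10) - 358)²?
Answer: 150544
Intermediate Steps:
M(p, Y) = -4 (M(p, Y) = -5 + √(4 - 3) = -5 + √1 = -5 + 1 = -4)
((-2*M(0, 6) - 5)*(-10) - 358)² = ((-2*(-4) - 5)*(-10) - 358)² = ((8 - 5)*(-10) - 358)² = (3*(-10) - 358)² = (-30 - 358)² = (-388)² = 150544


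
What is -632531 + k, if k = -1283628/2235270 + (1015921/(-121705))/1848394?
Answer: -10602149275229852939671/16761454615990930 ≈ -6.3253e+5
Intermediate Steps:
k = -9625522493995841/16761454615990930 (k = -1283628*1/2235270 + (1015921*(-1/121705))*(1/1848394) = -213938/372545 - 1015921/121705*1/1848394 = -213938/372545 - 1015921/224958791770 = -9625522493995841/16761454615990930 ≈ -0.57427)
-632531 + k = -632531 - 9625522493995841/16761454615990930 = -10602149275229852939671/16761454615990930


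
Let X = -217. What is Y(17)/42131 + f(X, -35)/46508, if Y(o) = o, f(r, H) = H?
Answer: -97707/279918364 ≈ -0.00034906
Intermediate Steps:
Y(17)/42131 + f(X, -35)/46508 = 17/42131 - 35/46508 = 17*(1/42131) - 35*1/46508 = 17/42131 - 5/6644 = -97707/279918364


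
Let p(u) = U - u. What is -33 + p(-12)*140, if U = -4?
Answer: 1087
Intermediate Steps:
p(u) = -4 - u
-33 + p(-12)*140 = -33 + (-4 - 1*(-12))*140 = -33 + (-4 + 12)*140 = -33 + 8*140 = -33 + 1120 = 1087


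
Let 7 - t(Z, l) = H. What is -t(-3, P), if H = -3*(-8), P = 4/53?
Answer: 17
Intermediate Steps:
P = 4/53 (P = 4*(1/53) = 4/53 ≈ 0.075472)
H = 24
t(Z, l) = -17 (t(Z, l) = 7 - 1*24 = 7 - 24 = -17)
-t(-3, P) = -1*(-17) = 17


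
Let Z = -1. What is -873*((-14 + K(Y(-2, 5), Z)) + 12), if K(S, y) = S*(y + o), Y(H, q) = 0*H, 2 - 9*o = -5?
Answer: 1746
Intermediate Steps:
o = 7/9 (o = 2/9 - ⅑*(-5) = 2/9 + 5/9 = 7/9 ≈ 0.77778)
Y(H, q) = 0
K(S, y) = S*(7/9 + y) (K(S, y) = S*(y + 7/9) = S*(7/9 + y))
-873*((-14 + K(Y(-2, 5), Z)) + 12) = -873*((-14 + (⅑)*0*(7 + 9*(-1))) + 12) = -873*((-14 + (⅑)*0*(7 - 9)) + 12) = -873*((-14 + (⅑)*0*(-2)) + 12) = -873*((-14 + 0) + 12) = -873*(-14 + 12) = -873*(-2) = 1746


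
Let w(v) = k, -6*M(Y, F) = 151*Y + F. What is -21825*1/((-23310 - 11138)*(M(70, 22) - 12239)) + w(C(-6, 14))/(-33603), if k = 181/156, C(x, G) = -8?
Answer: -151294788611/1896663844837008 ≈ -7.9769e-5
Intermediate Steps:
M(Y, F) = -151*Y/6 - F/6 (M(Y, F) = -(151*Y + F)/6 = -(F + 151*Y)/6 = -151*Y/6 - F/6)
k = 181/156 (k = 181*(1/156) = 181/156 ≈ 1.1603)
w(v) = 181/156
-21825*1/((-23310 - 11138)*(M(70, 22) - 12239)) + w(C(-6, 14))/(-33603) = -21825*1/((-23310 - 11138)*((-151/6*70 - ⅙*22) - 12239)) + (181/156)/(-33603) = -21825*(-1/(34448*((-5285/3 - 11/3) - 12239))) + (181/156)*(-1/33603) = -21825*(-1/(34448*(-5296/3 - 12239))) - 181/5242068 = -21825/((-42013/3*(-34448))) - 181/5242068 = -21825/1447263824/3 - 181/5242068 = -21825*3/1447263824 - 181/5242068 = -65475/1447263824 - 181/5242068 = -151294788611/1896663844837008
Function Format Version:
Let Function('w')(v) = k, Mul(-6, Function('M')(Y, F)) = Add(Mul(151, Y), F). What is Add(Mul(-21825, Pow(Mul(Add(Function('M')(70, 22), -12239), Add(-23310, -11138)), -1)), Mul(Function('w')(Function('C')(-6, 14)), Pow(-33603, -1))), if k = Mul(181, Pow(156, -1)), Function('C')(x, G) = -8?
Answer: Rational(-151294788611, 1896663844837008) ≈ -7.9769e-5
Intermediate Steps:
Function('M')(Y, F) = Add(Mul(Rational(-151, 6), Y), Mul(Rational(-1, 6), F)) (Function('M')(Y, F) = Mul(Rational(-1, 6), Add(Mul(151, Y), F)) = Mul(Rational(-1, 6), Add(F, Mul(151, Y))) = Add(Mul(Rational(-151, 6), Y), Mul(Rational(-1, 6), F)))
k = Rational(181, 156) (k = Mul(181, Rational(1, 156)) = Rational(181, 156) ≈ 1.1603)
Function('w')(v) = Rational(181, 156)
Add(Mul(-21825, Pow(Mul(Add(Function('M')(70, 22), -12239), Add(-23310, -11138)), -1)), Mul(Function('w')(Function('C')(-6, 14)), Pow(-33603, -1))) = Add(Mul(-21825, Pow(Mul(Add(Add(Mul(Rational(-151, 6), 70), Mul(Rational(-1, 6), 22)), -12239), Add(-23310, -11138)), -1)), Mul(Rational(181, 156), Pow(-33603, -1))) = Add(Mul(-21825, Pow(Mul(Add(Add(Rational(-5285, 3), Rational(-11, 3)), -12239), -34448), -1)), Mul(Rational(181, 156), Rational(-1, 33603))) = Add(Mul(-21825, Pow(Mul(Add(Rational(-5296, 3), -12239), -34448), -1)), Rational(-181, 5242068)) = Add(Mul(-21825, Pow(Mul(Rational(-42013, 3), -34448), -1)), Rational(-181, 5242068)) = Add(Mul(-21825, Pow(Rational(1447263824, 3), -1)), Rational(-181, 5242068)) = Add(Mul(-21825, Rational(3, 1447263824)), Rational(-181, 5242068)) = Add(Rational(-65475, 1447263824), Rational(-181, 5242068)) = Rational(-151294788611, 1896663844837008)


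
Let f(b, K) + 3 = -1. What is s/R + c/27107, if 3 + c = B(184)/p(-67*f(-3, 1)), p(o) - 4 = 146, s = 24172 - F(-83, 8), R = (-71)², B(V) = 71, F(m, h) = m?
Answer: 98620132211/20496958050 ≈ 4.8115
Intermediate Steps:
R = 5041
f(b, K) = -4 (f(b, K) = -3 - 1 = -4)
s = 24255 (s = 24172 - 1*(-83) = 24172 + 83 = 24255)
p(o) = 150 (p(o) = 4 + 146 = 150)
c = -379/150 (c = -3 + 71/150 = -379/150 ≈ -2.5267)
s/R + c/27107 = 24255/5041 - 379/150/27107 = 24255*(1/5041) - 379/150*1/27107 = 24255/5041 - 379/4066050 = 98620132211/20496958050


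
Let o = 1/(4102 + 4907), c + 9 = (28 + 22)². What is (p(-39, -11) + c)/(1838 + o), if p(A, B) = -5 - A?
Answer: 22747725/16558543 ≈ 1.3738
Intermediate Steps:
c = 2491 (c = -9 + (28 + 22)² = -9 + 50² = -9 + 2500 = 2491)
o = 1/9009 ≈ 0.00011100
(p(-39, -11) + c)/(1838 + o) = ((-5 - 1*(-39)) + 2491)/(1838 + 1/9009) = ((-5 + 39) + 2491)/(16558543/9009) = (34 + 2491)*(9009/16558543) = 2525*(9009/16558543) = 22747725/16558543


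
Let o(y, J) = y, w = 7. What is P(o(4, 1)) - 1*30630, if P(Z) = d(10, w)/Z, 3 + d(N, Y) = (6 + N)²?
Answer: -122267/4 ≈ -30567.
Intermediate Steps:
d(N, Y) = -3 + (6 + N)²
P(Z) = 253/Z (P(Z) = (-3 + (6 + 10)²)/Z = (-3 + 16²)/Z = (-3 + 256)/Z = 253/Z)
P(o(4, 1)) - 1*30630 = 253/4 - 1*30630 = 253*(¼) - 30630 = 253/4 - 30630 = -122267/4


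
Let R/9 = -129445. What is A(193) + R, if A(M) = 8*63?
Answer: -1164501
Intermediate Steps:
R = -1165005 (R = 9*(-129445) = -1165005)
A(M) = 504
A(193) + R = 504 - 1165005 = -1164501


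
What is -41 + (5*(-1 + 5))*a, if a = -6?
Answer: -161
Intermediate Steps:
-41 + (5*(-1 + 5))*a = -41 + (5*(-1 + 5))*(-6) = -41 + (5*4)*(-6) = -41 + 20*(-6) = -41 - 120 = -161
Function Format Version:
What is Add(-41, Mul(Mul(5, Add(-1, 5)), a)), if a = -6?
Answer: -161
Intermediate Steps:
Add(-41, Mul(Mul(5, Add(-1, 5)), a)) = Add(-41, Mul(Mul(5, Add(-1, 5)), -6)) = Add(-41, Mul(Mul(5, 4), -6)) = Add(-41, Mul(20, -6)) = Add(-41, -120) = -161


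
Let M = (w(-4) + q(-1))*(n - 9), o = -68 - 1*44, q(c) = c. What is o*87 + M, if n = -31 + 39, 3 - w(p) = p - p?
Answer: -9746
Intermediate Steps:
w(p) = 3 (w(p) = 3 - (p - p) = 3 - 1*0 = 3 + 0 = 3)
o = -112 (o = -68 - 44 = -112)
n = 8
M = -2 (M = (3 - 1)*(8 - 9) = 2*(-1) = -2)
o*87 + M = -112*87 - 2 = -9744 - 2 = -9746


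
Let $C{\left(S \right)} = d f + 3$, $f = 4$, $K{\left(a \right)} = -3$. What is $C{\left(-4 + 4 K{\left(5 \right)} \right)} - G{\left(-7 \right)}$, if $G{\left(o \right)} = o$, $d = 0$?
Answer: $10$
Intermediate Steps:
$C{\left(S \right)} = 3$ ($C{\left(S \right)} = 0 \cdot 4 + 3 = 0 + 3 = 3$)
$C{\left(-4 + 4 K{\left(5 \right)} \right)} - G{\left(-7 \right)} = 3 - -7 = 3 + 7 = 10$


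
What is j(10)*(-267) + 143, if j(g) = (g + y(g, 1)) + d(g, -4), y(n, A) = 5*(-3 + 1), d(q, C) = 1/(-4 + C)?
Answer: 1411/8 ≈ 176.38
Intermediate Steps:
y(n, A) = -10 (y(n, A) = 5*(-2) = -10)
j(g) = -81/8 + g (j(g) = (g - 10) + 1/(-4 - 4) = (-10 + g) + 1/(-8) = (-10 + g) - 1/8 = -81/8 + g)
j(10)*(-267) + 143 = (-81/8 + 10)*(-267) + 143 = -1/8*(-267) + 143 = 267/8 + 143 = 1411/8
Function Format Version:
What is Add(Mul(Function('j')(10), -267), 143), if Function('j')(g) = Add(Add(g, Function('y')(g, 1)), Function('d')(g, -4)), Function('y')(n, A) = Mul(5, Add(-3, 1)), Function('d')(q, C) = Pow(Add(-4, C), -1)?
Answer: Rational(1411, 8) ≈ 176.38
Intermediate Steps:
Function('y')(n, A) = -10 (Function('y')(n, A) = Mul(5, -2) = -10)
Function('j')(g) = Add(Rational(-81, 8), g) (Function('j')(g) = Add(Add(g, -10), Pow(Add(-4, -4), -1)) = Add(Add(-10, g), Pow(-8, -1)) = Add(Add(-10, g), Rational(-1, 8)) = Add(Rational(-81, 8), g))
Add(Mul(Function('j')(10), -267), 143) = Add(Mul(Add(Rational(-81, 8), 10), -267), 143) = Add(Mul(Rational(-1, 8), -267), 143) = Add(Rational(267, 8), 143) = Rational(1411, 8)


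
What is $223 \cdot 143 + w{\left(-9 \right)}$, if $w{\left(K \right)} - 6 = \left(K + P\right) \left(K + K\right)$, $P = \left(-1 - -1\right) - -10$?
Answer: $31877$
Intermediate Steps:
$P = 10$ ($P = \left(-1 + 1\right) + 10 = 0 + 10 = 10$)
$w{\left(K \right)} = 6 + 2 K \left(10 + K\right)$ ($w{\left(K \right)} = 6 + \left(K + 10\right) \left(K + K\right) = 6 + \left(10 + K\right) 2 K = 6 + 2 K \left(10 + K\right)$)
$223 \cdot 143 + w{\left(-9 \right)} = 223 \cdot 143 + \left(6 + 2 \left(-9\right)^{2} + 20 \left(-9\right)\right) = 31889 + \left(6 + 2 \cdot 81 - 180\right) = 31889 + \left(6 + 162 - 180\right) = 31889 - 12 = 31877$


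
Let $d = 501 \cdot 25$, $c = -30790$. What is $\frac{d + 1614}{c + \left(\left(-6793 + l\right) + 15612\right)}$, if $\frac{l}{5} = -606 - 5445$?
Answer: $- \frac{14139}{52226} \approx -0.27073$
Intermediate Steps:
$l = -30255$ ($l = 5 \left(-606 - 5445\right) = 5 \left(-6051\right) = -30255$)
$d = 12525$
$\frac{d + 1614}{c + \left(\left(-6793 + l\right) + 15612\right)} = \frac{12525 + 1614}{-30790 + \left(\left(-6793 - 30255\right) + 15612\right)} = \frac{14139}{-30790 + \left(-37048 + 15612\right)} = \frac{14139}{-30790 - 21436} = \frac{14139}{-52226} = 14139 \left(- \frac{1}{52226}\right) = - \frac{14139}{52226}$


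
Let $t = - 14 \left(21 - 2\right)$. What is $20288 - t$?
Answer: $20554$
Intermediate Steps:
$t = -266$ ($t = \left(-14\right) 19 = -266$)
$20288 - t = 20288 - -266 = 20288 + 266 = 20554$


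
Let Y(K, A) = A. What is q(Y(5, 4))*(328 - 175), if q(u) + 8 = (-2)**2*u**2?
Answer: 8568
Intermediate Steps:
q(u) = -8 + 4*u**2 (q(u) = -8 + (-2)**2*u**2 = -8 + 4*u**2)
q(Y(5, 4))*(328 - 175) = (-8 + 4*4**2)*(328 - 175) = (-8 + 4*16)*153 = (-8 + 64)*153 = 56*153 = 8568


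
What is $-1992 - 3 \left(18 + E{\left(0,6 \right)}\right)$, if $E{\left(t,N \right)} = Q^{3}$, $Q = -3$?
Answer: $-1965$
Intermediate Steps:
$E{\left(t,N \right)} = -27$ ($E{\left(t,N \right)} = \left(-3\right)^{3} = -27$)
$-1992 - 3 \left(18 + E{\left(0,6 \right)}\right) = -1992 - 3 \left(18 - 27\right) = -1992 - -27 = -1992 + 27 = -1965$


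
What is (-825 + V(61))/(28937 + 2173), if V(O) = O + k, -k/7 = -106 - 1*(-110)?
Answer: -132/5185 ≈ -0.025458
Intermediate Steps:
k = -28 (k = -7*(-106 - 1*(-110)) = -7*(-106 + 110) = -7*4 = -28)
V(O) = -28 + O (V(O) = O - 28 = -28 + O)
(-825 + V(61))/(28937 + 2173) = (-825 + (-28 + 61))/(28937 + 2173) = (-825 + 33)/31110 = -792*1/31110 = -132/5185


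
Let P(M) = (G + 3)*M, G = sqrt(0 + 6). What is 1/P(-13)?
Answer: -1/13 + sqrt(6)/39 ≈ -0.014116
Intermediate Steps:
G = sqrt(6) ≈ 2.4495
P(M) = M*(3 + sqrt(6)) (P(M) = (sqrt(6) + 3)*M = (3 + sqrt(6))*M = M*(3 + sqrt(6)))
1/P(-13) = 1/(-13*(3 + sqrt(6))) = 1/(-39 - 13*sqrt(6))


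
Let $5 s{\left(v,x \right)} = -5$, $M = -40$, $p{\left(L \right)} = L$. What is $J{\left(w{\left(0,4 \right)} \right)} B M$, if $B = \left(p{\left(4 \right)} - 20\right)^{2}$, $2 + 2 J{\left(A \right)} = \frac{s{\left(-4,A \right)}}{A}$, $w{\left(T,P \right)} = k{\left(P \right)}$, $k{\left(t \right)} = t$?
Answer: $11520$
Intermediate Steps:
$w{\left(T,P \right)} = P$
$s{\left(v,x \right)} = -1$ ($s{\left(v,x \right)} = \frac{1}{5} \left(-5\right) = -1$)
$J{\left(A \right)} = -1 - \frac{1}{2 A}$ ($J{\left(A \right)} = -1 + \frac{\left(-1\right) \frac{1}{A}}{2} = -1 - \frac{1}{2 A}$)
$B = 256$ ($B = \left(4 - 20\right)^{2} = \left(-16\right)^{2} = 256$)
$J{\left(w{\left(0,4 \right)} \right)} B M = \frac{- \frac{1}{2} - 4}{4} \cdot 256 \left(-40\right) = \frac{1}{4} \left(- \frac{9}{2}\right) 256 \left(-40\right) = \left(- \frac{9}{8}\right) 256 \left(-40\right) = \left(-288\right) \left(-40\right) = 11520$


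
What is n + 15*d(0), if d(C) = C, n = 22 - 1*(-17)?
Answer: 39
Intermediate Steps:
n = 39 (n = 22 + 17 = 39)
n + 15*d(0) = 39 + 15*0 = 39 + 0 = 39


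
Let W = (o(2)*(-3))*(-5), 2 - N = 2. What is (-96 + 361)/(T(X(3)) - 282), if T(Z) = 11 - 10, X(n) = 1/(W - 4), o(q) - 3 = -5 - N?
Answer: -265/281 ≈ -0.94306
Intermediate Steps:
N = 0 (N = 2 - 1*2 = 2 - 2 = 0)
o(q) = -2 (o(q) = 3 + (-5 - 1*0) = 3 + (-5 + 0) = 3 - 5 = -2)
W = -30 (W = -2*(-3)*(-5) = 6*(-5) = -30)
X(n) = -1/34 (X(n) = 1/(-30 - 4) = 1/(-34) = -1/34)
T(Z) = 1
(-96 + 361)/(T(X(3)) - 282) = (-96 + 361)/(1 - 282) = 265/(-281) = 265*(-1/281) = -265/281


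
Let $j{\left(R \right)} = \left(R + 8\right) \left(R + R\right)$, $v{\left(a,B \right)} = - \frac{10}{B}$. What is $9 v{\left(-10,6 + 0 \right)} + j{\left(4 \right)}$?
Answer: $81$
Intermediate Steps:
$j{\left(R \right)} = 2 R \left(8 + R\right)$ ($j{\left(R \right)} = \left(8 + R\right) 2 R = 2 R \left(8 + R\right)$)
$9 v{\left(-10,6 + 0 \right)} + j{\left(4 \right)} = 9 \left(- \frac{10}{6 + 0}\right) + 2 \cdot 4 \left(8 + 4\right) = 9 \left(- \frac{10}{6}\right) + 2 \cdot 4 \cdot 12 = 9 \left(\left(-10\right) \frac{1}{6}\right) + 96 = 9 \left(- \frac{5}{3}\right) + 96 = -15 + 96 = 81$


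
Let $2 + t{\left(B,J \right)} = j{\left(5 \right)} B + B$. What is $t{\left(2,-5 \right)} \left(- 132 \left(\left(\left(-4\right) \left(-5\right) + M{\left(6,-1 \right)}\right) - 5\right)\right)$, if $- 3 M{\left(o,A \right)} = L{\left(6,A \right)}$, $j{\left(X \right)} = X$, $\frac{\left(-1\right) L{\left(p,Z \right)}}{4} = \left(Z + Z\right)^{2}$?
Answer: $-26840$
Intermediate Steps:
$L{\left(p,Z \right)} = - 16 Z^{2}$ ($L{\left(p,Z \right)} = - 4 \left(Z + Z\right)^{2} = - 4 \left(2 Z\right)^{2} = - 4 \cdot 4 Z^{2} = - 16 Z^{2}$)
$M{\left(o,A \right)} = \frac{16 A^{2}}{3}$ ($M{\left(o,A \right)} = - \frac{\left(-16\right) A^{2}}{3} = \frac{16 A^{2}}{3}$)
$t{\left(B,J \right)} = -2 + 6 B$ ($t{\left(B,J \right)} = -2 + \left(5 B + B\right) = -2 + 6 B$)
$t{\left(2,-5 \right)} \left(- 132 \left(\left(\left(-4\right) \left(-5\right) + M{\left(6,-1 \right)}\right) - 5\right)\right) = \left(-2 + 6 \cdot 2\right) \left(- 132 \left(\left(\left(-4\right) \left(-5\right) + \frac{16 \left(-1\right)^{2}}{3}\right) - 5\right)\right) = \left(-2 + 12\right) \left(- 132 \left(\left(20 + \frac{16}{3} \cdot 1\right) - 5\right)\right) = 10 \left(- 132 \left(\left(20 + \frac{16}{3}\right) - 5\right)\right) = 10 \left(- 132 \left(\frac{76}{3} - 5\right)\right) = 10 \left(\left(-132\right) \frac{61}{3}\right) = 10 \left(-2684\right) = -26840$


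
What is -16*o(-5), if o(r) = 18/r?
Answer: 288/5 ≈ 57.600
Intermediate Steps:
-16*o(-5) = -288/(-5) = -288*(-1)/5 = -16*(-18/5) = 288/5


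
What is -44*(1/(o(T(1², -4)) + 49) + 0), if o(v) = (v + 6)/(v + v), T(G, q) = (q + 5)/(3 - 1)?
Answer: -88/111 ≈ -0.79279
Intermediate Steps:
T(G, q) = 5/2 + q/2 (T(G, q) = (5 + q)/2 = (5 + q)*(½) = 5/2 + q/2)
o(v) = (6 + v)/(2*v) (o(v) = (6 + v)/((2*v)) = (6 + v)*(1/(2*v)) = (6 + v)/(2*v))
-44*(1/(o(T(1², -4)) + 49) + 0) = -44*(1/((6 + (5/2 + (½)*(-4)))/(2*(5/2 + (½)*(-4))) + 49) + 0) = -44*(1/((6 + (5/2 - 2))/(2*(5/2 - 2)) + 49) + 0) = -44*(1/((6 + ½)/(2*(½)) + 49) + 0) = -44*(1/((½)*2*(13/2) + 49) + 0) = -44*(1/(13/2 + 49) + 0) = -44*(1/(111/2) + 0) = -44*(2/111 + 0) = -44*2/111 = -88/111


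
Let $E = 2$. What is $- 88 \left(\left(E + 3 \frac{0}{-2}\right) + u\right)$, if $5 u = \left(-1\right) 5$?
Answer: $-88$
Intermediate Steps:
$u = -1$ ($u = \frac{\left(-1\right) 5}{5} = \frac{1}{5} \left(-5\right) = -1$)
$- 88 \left(\left(E + 3 \frac{0}{-2}\right) + u\right) = - 88 \left(\left(2 + 3 \frac{0}{-2}\right) - 1\right) = - 88 \left(\left(2 + 3 \cdot 0 \left(- \frac{1}{2}\right)\right) - 1\right) = - 88 \left(\left(2 + 3 \cdot 0\right) - 1\right) = - 88 \left(\left(2 + 0\right) - 1\right) = - 88 \left(2 - 1\right) = \left(-88\right) 1 = -88$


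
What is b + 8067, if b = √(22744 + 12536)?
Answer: 8067 + 84*√5 ≈ 8254.8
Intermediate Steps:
b = 84*√5 (b = √35280 = 84*√5 ≈ 187.83)
b + 8067 = 84*√5 + 8067 = 8067 + 84*√5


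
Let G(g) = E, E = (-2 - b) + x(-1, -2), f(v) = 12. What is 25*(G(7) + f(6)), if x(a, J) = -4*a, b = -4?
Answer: 450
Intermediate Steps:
E = 6 (E = (-2 - 1*(-4)) - 4*(-1) = (-2 + 4) + 4 = 2 + 4 = 6)
G(g) = 6
25*(G(7) + f(6)) = 25*(6 + 12) = 25*18 = 450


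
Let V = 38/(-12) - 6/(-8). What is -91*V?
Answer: 2639/12 ≈ 219.92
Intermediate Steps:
V = -29/12 (V = 38*(-1/12) - 6*(-⅛) = -19/6 + ¾ = -29/12 ≈ -2.4167)
-91*V = -91*(-29/12) = 2639/12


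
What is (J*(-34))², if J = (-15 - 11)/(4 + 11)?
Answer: 781456/225 ≈ 3473.1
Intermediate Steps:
J = -26/15 ≈ -1.7333
(J*(-34))² = (-26/15*(-34))² = (884/15)² = 781456/225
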